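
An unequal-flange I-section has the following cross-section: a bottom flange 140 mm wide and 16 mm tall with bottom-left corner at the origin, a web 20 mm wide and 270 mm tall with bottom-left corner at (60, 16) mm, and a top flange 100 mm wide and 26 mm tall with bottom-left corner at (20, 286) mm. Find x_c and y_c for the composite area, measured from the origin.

x_c = 70.00 mm, y_c = 157.30 mm

bottom flange: A = 140 × 16 = 2240.00, centroid at (70.00, 8.00).
web: A = 20 × 270 = 5400.00, centroid at (70.00, 151.00).
top flange: A = 100 × 26 = 2600.00, centroid at (70.00, 299.00).
ΣA = 10240.00 mm², ΣAx_c = 716800.00 mm³, ΣAy_c = 1610720.00 mm³.
x_c = 716800.00/10240.00 = 70.00 mm; y_c = 1610720.00/10240.00 = 157.30 mm.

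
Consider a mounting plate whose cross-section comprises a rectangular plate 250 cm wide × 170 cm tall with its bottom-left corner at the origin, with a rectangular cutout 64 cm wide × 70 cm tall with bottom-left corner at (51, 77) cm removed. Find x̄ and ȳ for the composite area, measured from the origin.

x̄ = 129.95 cm, ȳ = 81.82 cm

plate: A = 250 × 170 = 42500.00, centroid at (125.00, 85.00).
hole: A = −(64 × 70) = -4480.00, centroid at (83.00, 112.00).
ΣA = 38020.00 cm²
ΣAx̄ = (42500.00)(125.00) + (-4480.00)(83.00) = 4940660.00 cm³
ΣAȳ = (42500.00)(85.00) + (-4480.00)(112.00) = 3110740.00 cm³
x̄ = 4940660.00 / 38020.00 = 129.95 cm
ȳ = 3110740.00 / 38020.00 = 81.82 cm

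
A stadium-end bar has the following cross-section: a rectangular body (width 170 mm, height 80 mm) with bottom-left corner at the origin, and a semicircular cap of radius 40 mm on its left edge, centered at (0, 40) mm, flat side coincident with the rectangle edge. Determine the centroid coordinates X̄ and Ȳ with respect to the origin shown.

X̄ = 69.09 mm, Ȳ = 40.00 mm

rectangular body: A = 170 × 80 = 13600.00, centroid at (85.00, 40.00).
semicircular end: A = ½π·40² = 2513.27, centroid at (-16.98, 40.00).
ΣA = 16113.27 mm², ΣAX̄ = 1113333.33 mm³, ΣAȲ = 644530.96 mm³.
X̄ = 1113333.33/16113.27 = 69.09 mm; Ȳ = 644530.96/16113.27 = 40.00 mm.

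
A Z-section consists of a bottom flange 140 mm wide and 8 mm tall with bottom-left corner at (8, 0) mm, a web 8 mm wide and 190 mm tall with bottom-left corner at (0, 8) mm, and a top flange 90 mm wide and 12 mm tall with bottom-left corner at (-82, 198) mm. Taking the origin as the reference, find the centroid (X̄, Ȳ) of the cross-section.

X̄ = 14.38 mm, Ȳ = 102.52 mm

bottom flange: A = 140 × 8 = 1120.00, centroid at (78.00, 4.00).
web: A = 8 × 190 = 1520.00, centroid at (4.00, 103.00).
top flange: A = 90 × 12 = 1080.00, centroid at (-37.00, 204.00).
ΣA = 3720.00 mm²
ΣAX̄ = (1120.00)(78.00) + (1520.00)(4.00) + (1080.00)(-37.00) = 53480.00 mm³
ΣAȲ = (1120.00)(4.00) + (1520.00)(103.00) + (1080.00)(204.00) = 381360.00 mm³
X̄ = 53480.00 / 3720.00 = 14.38 mm
Ȳ = 381360.00 / 3720.00 = 102.52 mm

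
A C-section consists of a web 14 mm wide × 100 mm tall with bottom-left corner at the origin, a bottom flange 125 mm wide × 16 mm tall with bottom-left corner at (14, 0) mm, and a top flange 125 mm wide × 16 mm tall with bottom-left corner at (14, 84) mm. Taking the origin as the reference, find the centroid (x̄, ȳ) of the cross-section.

x̄ = 58.48 mm, ȳ = 50.00 mm

Part | A | x̄ᵢ | ȳᵢ | A·x̄ᵢ | A·ȳᵢ
web | 1400.00 | 7.00 | 50.00 | 9800.00 | 70000.00
bottom flange | 2000.00 | 76.50 | 8.00 | 153000.00 | 16000.00
top flange | 2000.00 | 76.50 | 92.00 | 153000.00 | 184000.00
Σ | 5400.00 |  |  | 315800.00 | 270000.00
x̄ = 315800.00 / 5400.00 = 58.48 mm
ȳ = 270000.00 / 5400.00 = 50.00 mm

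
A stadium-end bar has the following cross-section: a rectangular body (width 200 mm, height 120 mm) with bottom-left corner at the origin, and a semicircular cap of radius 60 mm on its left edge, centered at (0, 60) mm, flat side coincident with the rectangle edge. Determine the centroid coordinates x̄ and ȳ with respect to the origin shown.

x̄ = 76.08 mm, ȳ = 60.00 mm

rectangular body: A = 200 × 120 = 24000.00, centroid at (100.00, 60.00).
semicircular end: A = ½π·60² = 5654.87, centroid at (-25.46, 60.00).
ΣA = 29654.87 mm², ΣAx̄ = 2256000.00 mm³, ΣAȳ = 1779292.01 mm³.
x̄ = 2256000.00/29654.87 = 76.08 mm; ȳ = 1779292.01/29654.87 = 60.00 mm.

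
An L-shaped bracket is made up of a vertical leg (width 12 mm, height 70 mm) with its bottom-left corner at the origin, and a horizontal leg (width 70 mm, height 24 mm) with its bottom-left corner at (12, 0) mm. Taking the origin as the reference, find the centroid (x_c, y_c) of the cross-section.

vertical leg: A = 12 × 70 = 840.00, centroid at (6.00, 35.00).
horizontal leg: A = 70 × 24 = 1680.00, centroid at (47.00, 12.00).
ΣA = 2520.00 mm², ΣAx_c = 84000.00 mm³, ΣAy_c = 49560.00 mm³.
x_c = 84000.00/2520.00 = 33.33 mm; y_c = 49560.00/2520.00 = 19.67 mm.

x_c = 33.33 mm, y_c = 19.67 mm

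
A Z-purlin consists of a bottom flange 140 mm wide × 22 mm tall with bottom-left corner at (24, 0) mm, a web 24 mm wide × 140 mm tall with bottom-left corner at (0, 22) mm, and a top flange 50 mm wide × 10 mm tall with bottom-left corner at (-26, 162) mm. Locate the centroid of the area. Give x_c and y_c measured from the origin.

bottom flange: A = 140 × 22 = 3080.00, centroid at (94.00, 11.00).
web: A = 24 × 140 = 3360.00, centroid at (12.00, 92.00).
top flange: A = 50 × 10 = 500.00, centroid at (-1.00, 167.00).
ΣA = 6940.00 mm², ΣAx_c = 329340.00 mm³, ΣAy_c = 426500.00 mm³.
x_c = 329340.00/6940.00 = 47.46 mm; y_c = 426500.00/6940.00 = 61.46 mm.

x_c = 47.46 mm, y_c = 61.46 mm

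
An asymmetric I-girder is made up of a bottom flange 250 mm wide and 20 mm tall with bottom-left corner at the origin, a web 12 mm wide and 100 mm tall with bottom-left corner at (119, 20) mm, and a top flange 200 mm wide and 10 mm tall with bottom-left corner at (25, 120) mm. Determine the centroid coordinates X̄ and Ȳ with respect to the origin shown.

X̄ = 125.00 mm, Ȳ = 46.83 mm

Part | A | x̄ᵢ | ȳᵢ | A·x̄ᵢ | A·ȳᵢ
bottom flange | 5000.00 | 125.00 | 10.00 | 625000.00 | 50000.00
web | 1200.00 | 125.00 | 70.00 | 150000.00 | 84000.00
top flange | 2000.00 | 125.00 | 125.00 | 250000.00 | 250000.00
Σ | 8200.00 |  |  | 1025000.00 | 384000.00
X̄ = 1025000.00 / 8200.00 = 125.00 mm
Ȳ = 384000.00 / 8200.00 = 46.83 mm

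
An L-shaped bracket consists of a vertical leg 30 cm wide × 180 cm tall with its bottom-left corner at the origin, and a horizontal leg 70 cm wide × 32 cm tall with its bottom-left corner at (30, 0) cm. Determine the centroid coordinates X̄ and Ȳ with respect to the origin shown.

X̄ = 29.66 cm, Ȳ = 68.30 cm

vertical leg: A = 30 × 180 = 5400.00, centroid at (15.00, 90.00).
horizontal leg: A = 70 × 32 = 2240.00, centroid at (65.00, 16.00).
ΣA = 7640.00 cm²
ΣAX̄ = (5400.00)(15.00) + (2240.00)(65.00) = 226600.00 cm³
ΣAȲ = (5400.00)(90.00) + (2240.00)(16.00) = 521840.00 cm³
X̄ = 226600.00 / 7640.00 = 29.66 cm
Ȳ = 521840.00 / 7640.00 = 68.30 cm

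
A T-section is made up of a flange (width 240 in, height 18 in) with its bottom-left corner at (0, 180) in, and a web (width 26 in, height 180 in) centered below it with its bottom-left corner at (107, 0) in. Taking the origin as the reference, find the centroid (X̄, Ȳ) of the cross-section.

web: A = 26 × 180 = 4680.00, centroid at (120.00, 90.00).
flange: A = 240 × 18 = 4320.00, centroid at (120.00, 189.00).
ΣA = 9000.00 in², ΣAX̄ = 1080000.00 in³, ΣAȲ = 1237680.00 in³.
X̄ = 1080000.00/9000.00 = 120.00 in; Ȳ = 1237680.00/9000.00 = 137.52 in.

X̄ = 120.00 in, Ȳ = 137.52 in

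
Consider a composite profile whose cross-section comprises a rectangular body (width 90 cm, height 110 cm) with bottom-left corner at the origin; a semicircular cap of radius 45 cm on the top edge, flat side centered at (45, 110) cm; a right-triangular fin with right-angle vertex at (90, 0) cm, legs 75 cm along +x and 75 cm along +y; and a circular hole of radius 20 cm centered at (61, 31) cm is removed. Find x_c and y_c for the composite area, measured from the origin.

rectangular body: A = 90 × 110 = 9900.00, centroid at (45.00, 55.00).
semicircular top: A = ½π·45² = 3180.86, centroid at (45.00, 129.10).
triangular fin: A = ½·75·75 = 2812.50, centroid at (115.00, 25.00).
hole: A = −π·20² = -1256.64, centroid at (61.00, 31.00).
ΣA = 14636.73 cm²
ΣAx_c = (9900.00)(45.00) + (3180.86)(45.00) + (2812.50)(115.00) + (-1256.64)(61.00) = 835421.45 cm³
ΣAy_c = (9900.00)(55.00) + (3180.86)(129.10) + (2812.50)(25.00) + (-1256.64)(31.00) = 986501.63 cm³
x_c = 835421.45 / 14636.73 = 57.08 cm
y_c = 986501.63 / 14636.73 = 67.40 cm

x_c = 57.08 cm, y_c = 67.40 cm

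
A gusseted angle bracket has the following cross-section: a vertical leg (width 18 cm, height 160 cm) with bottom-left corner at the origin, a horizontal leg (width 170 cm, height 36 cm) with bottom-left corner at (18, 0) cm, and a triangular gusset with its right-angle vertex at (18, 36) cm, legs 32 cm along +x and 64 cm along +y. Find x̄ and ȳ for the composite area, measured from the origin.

vertical leg: A = 18 × 160 = 2880.00, centroid at (9.00, 80.00).
horizontal leg: A = 170 × 36 = 6120.00, centroid at (103.00, 18.00).
gusset: A = ½·32·64 = 1024.00, centroid at (28.67, 57.33).
ΣA = 10024.00 cm², ΣAx̄ = 685634.67 cm³, ΣAȳ = 399269.33 cm³.
x̄ = 685634.67/10024.00 = 68.40 cm; ȳ = 399269.33/10024.00 = 39.83 cm.

x̄ = 68.40 cm, ȳ = 39.83 cm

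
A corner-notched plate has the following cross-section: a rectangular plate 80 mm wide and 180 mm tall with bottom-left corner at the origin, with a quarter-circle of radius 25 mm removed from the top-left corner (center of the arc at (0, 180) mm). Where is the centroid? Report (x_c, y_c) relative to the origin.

x_c = 41.04 mm, y_c = 87.20 mm

plate: A = 80 × 180 = 14400.00, centroid at (40.00, 90.00).
removed quarter-circle: A = −¼π·25² = -490.87, centroid at (10.61, 169.39).
ΣA = 13909.13 mm², ΣAx_c = 570791.67 mm³, ΣAy_c = 1212851.04 mm³.
x_c = 570791.67/13909.13 = 41.04 mm; y_c = 1212851.04/13909.13 = 87.20 mm.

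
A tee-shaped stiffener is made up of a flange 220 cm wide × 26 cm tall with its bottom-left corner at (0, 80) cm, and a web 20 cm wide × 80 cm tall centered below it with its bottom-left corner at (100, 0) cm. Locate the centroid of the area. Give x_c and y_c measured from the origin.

x_c = 110.00 cm, y_c = 81.42 cm

Part | A | x̄ᵢ | ȳᵢ | A·x̄ᵢ | A·ȳᵢ
web | 1600.00 | 110.00 | 40.00 | 176000.00 | 64000.00
flange | 5720.00 | 110.00 | 93.00 | 629200.00 | 531960.00
Σ | 7320.00 |  |  | 805200.00 | 595960.00
x_c = 805200.00 / 7320.00 = 110.00 cm
y_c = 595960.00 / 7320.00 = 81.42 cm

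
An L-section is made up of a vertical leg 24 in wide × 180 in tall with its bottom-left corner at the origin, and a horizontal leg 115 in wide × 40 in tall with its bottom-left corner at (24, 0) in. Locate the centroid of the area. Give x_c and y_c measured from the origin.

x_c = 47.84 in, y_c = 53.90 in

vertical leg: A = 24 × 180 = 4320.00, centroid at (12.00, 90.00).
horizontal leg: A = 115 × 40 = 4600.00, centroid at (81.50, 20.00).
ΣA = 8920.00 in²
ΣAx_c = (4320.00)(12.00) + (4600.00)(81.50) = 426740.00 in³
ΣAy_c = (4320.00)(90.00) + (4600.00)(20.00) = 480800.00 in³
x_c = 426740.00 / 8920.00 = 47.84 in
y_c = 480800.00 / 8920.00 = 53.90 in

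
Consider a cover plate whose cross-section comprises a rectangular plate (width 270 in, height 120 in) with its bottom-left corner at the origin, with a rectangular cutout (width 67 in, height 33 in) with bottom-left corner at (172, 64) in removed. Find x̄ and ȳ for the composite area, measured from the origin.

Part | A | x̄ᵢ | ȳᵢ | A·x̄ᵢ | A·ȳᵢ
plate | 32400.00 | 135.00 | 60.00 | 4374000.00 | 1944000.00
hole | -2211.00 | 205.50 | 80.50 | -454360.50 | -177985.50
Σ | 30189.00 |  |  | 3919639.50 | 1766014.50
x̄ = 3919639.50 / 30189.00 = 129.84 in
ȳ = 1766014.50 / 30189.00 = 58.50 in

x̄ = 129.84 in, ȳ = 58.50 in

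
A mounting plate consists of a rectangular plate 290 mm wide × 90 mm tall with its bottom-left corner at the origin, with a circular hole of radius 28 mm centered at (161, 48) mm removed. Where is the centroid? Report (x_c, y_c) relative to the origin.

plate: A = 290 × 90 = 26100.00, centroid at (145.00, 45.00).
hole: A = −π·28² = -2463.01, centroid at (161.00, 48.00).
ΣA = 23636.99 mm²
ΣAx_c = (26100.00)(145.00) + (-2463.01)(161.00) = 3387955.61 mm³
ΣAy_c = (26100.00)(45.00) + (-2463.01)(48.00) = 1056275.59 mm³
x_c = 3387955.61 / 23636.99 = 143.33 mm
y_c = 1056275.59 / 23636.99 = 44.69 mm

x_c = 143.33 mm, y_c = 44.69 mm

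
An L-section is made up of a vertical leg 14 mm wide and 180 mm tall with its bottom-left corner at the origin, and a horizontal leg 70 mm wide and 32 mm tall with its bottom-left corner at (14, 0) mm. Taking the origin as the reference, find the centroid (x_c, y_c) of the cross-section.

vertical leg: A = 14 × 180 = 2520.00, centroid at (7.00, 90.00).
horizontal leg: A = 70 × 32 = 2240.00, centroid at (49.00, 16.00).
ΣA = 4760.00 mm²
ΣAx_c = (2520.00)(7.00) + (2240.00)(49.00) = 127400.00 mm³
ΣAy_c = (2520.00)(90.00) + (2240.00)(16.00) = 262640.00 mm³
x_c = 127400.00 / 4760.00 = 26.76 mm
y_c = 262640.00 / 4760.00 = 55.18 mm

x_c = 26.76 mm, y_c = 55.18 mm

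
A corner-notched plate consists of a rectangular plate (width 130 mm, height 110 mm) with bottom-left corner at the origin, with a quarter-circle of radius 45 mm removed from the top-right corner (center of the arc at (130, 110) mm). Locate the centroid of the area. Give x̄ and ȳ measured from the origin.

plate: A = 130 × 110 = 14300.00, centroid at (65.00, 55.00).
removed quarter-circle: A = −¼π·45² = -1590.43, centroid at (110.90, 90.90).
ΣA = 12709.57 mm²
ΣAx̄ = (14300.00)(65.00) + (-1590.43)(110.90) = 753118.93 mm³
ΣAȳ = (14300.00)(55.00) + (-1590.43)(90.90) = 641927.56 mm³
x̄ = 753118.93 / 12709.57 = 59.26 mm
ȳ = 641927.56 / 12709.57 = 50.51 mm

x̄ = 59.26 mm, ȳ = 50.51 mm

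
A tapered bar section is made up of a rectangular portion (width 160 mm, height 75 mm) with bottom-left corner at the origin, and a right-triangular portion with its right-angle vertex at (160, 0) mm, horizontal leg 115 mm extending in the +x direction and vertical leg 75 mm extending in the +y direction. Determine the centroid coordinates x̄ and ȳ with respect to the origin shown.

x̄ = 111.28 mm, ȳ = 34.20 mm

rectangular portion: A = 160 × 75 = 12000.00, centroid at (80.00, 37.50).
triangular portion: A = ½·115·75 = 4312.50, centroid at (198.33, 25.00).
ΣA = 16312.50 mm², ΣAx̄ = 1815312.50 mm³, ΣAȳ = 557812.50 mm³.
x̄ = 1815312.50/16312.50 = 111.28 mm; ȳ = 557812.50/16312.50 = 34.20 mm.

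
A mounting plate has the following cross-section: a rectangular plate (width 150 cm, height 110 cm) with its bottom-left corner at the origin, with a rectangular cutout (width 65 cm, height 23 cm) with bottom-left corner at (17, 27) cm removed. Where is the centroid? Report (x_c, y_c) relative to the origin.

Part | A | x̄ᵢ | ȳᵢ | A·x̄ᵢ | A·ȳᵢ
plate | 16500.00 | 75.00 | 55.00 | 1237500.00 | 907500.00
hole | -1495.00 | 49.50 | 38.50 | -74002.50 | -57557.50
Σ | 15005.00 |  |  | 1163497.50 | 849942.50
x_c = 1163497.50 / 15005.00 = 77.54 cm
y_c = 849942.50 / 15005.00 = 56.64 cm

x_c = 77.54 cm, y_c = 56.64 cm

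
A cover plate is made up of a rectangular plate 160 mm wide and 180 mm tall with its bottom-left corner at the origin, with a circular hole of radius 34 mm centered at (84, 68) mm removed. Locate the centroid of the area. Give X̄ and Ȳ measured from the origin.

X̄ = 79.42 mm, Ȳ = 93.17 mm

plate: A = 160 × 180 = 28800.00, centroid at (80.00, 90.00).
hole: A = −π·34² = -3631.68, centroid at (84.00, 68.00).
ΣA = 25168.32 mm², ΣAX̄ = 1998938.79 mm³, ΣAȲ = 2345045.68 mm³.
X̄ = 1998938.79/25168.32 = 79.42 mm; Ȳ = 2345045.68/25168.32 = 93.17 mm.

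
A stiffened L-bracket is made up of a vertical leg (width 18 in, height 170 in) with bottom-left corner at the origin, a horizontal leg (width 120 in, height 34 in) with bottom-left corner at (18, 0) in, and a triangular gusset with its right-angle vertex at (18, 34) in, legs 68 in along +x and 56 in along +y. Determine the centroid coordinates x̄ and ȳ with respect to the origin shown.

x̄ = 46.79 in, ȳ = 47.52 in

vertical leg: A = 18 × 170 = 3060.00, centroid at (9.00, 85.00).
horizontal leg: A = 120 × 34 = 4080.00, centroid at (78.00, 17.00).
gusset: A = ½·68·56 = 1904.00, centroid at (40.67, 52.67).
ΣA = 9044.00 in²
ΣAx̄ = (3060.00)(9.00) + (4080.00)(78.00) + (1904.00)(40.67) = 423209.33 in³
ΣAȳ = (3060.00)(85.00) + (4080.00)(17.00) + (1904.00)(52.67) = 429737.33 in³
x̄ = 423209.33 / 9044.00 = 46.79 in
ȳ = 429737.33 / 9044.00 = 47.52 in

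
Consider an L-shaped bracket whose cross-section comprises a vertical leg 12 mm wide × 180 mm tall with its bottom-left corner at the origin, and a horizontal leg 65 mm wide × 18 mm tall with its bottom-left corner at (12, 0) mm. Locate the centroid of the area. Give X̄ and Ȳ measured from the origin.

X̄ = 19.53 mm, Ȳ = 61.54 mm

vertical leg: A = 12 × 180 = 2160.00, centroid at (6.00, 90.00).
horizontal leg: A = 65 × 18 = 1170.00, centroid at (44.50, 9.00).
ΣA = 3330.00 mm², ΣAX̄ = 65025.00 mm³, ΣAȲ = 204930.00 mm³.
X̄ = 65025.00/3330.00 = 19.53 mm; Ȳ = 204930.00/3330.00 = 61.54 mm.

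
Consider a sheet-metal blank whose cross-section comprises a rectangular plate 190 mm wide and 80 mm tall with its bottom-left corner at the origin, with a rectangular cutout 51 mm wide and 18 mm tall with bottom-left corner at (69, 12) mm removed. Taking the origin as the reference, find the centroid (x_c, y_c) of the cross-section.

x_c = 95.03 mm, y_c = 41.22 mm

plate: A = 190 × 80 = 15200.00, centroid at (95.00, 40.00).
hole: A = −(51 × 18) = -918.00, centroid at (94.50, 21.00).
ΣA = 14282.00 mm²
ΣAx_c = (15200.00)(95.00) + (-918.00)(94.50) = 1357249.00 mm³
ΣAy_c = (15200.00)(40.00) + (-918.00)(21.00) = 588722.00 mm³
x_c = 1357249.00 / 14282.00 = 95.03 mm
y_c = 588722.00 / 14282.00 = 41.22 mm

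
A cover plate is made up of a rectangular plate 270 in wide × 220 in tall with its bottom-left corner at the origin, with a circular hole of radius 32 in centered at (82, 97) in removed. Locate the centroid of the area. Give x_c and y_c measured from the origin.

x_c = 138.03 in, y_c = 110.74 in

plate: A = 270 × 220 = 59400.00, centroid at (135.00, 110.00).
hole: A = −π·32² = -3216.99, centroid at (82.00, 97.00).
ΣA = 56183.01 in²
ΣAx_c = (59400.00)(135.00) + (-3216.99)(82.00) = 7755206.75 in³
ΣAy_c = (59400.00)(110.00) + (-3216.99)(97.00) = 6221951.88 in³
x_c = 7755206.75 / 56183.01 = 138.03 in
y_c = 6221951.88 / 56183.01 = 110.74 in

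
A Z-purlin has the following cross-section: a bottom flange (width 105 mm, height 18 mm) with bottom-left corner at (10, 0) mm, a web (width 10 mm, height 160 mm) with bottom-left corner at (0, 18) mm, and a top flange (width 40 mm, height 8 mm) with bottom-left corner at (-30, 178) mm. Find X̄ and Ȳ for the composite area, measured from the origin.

Part | A | x̄ᵢ | ȳᵢ | A·x̄ᵢ | A·ȳᵢ
bottom flange | 1890.00 | 62.50 | 9.00 | 118125.00 | 17010.00
web | 1600.00 | 5.00 | 98.00 | 8000.00 | 156800.00
top flange | 320.00 | -10.00 | 182.00 | -3200.00 | 58240.00
Σ | 3810.00 |  |  | 122925.00 | 232050.00
X̄ = 122925.00 / 3810.00 = 32.26 mm
Ȳ = 232050.00 / 3810.00 = 60.91 mm

X̄ = 32.26 mm, Ȳ = 60.91 mm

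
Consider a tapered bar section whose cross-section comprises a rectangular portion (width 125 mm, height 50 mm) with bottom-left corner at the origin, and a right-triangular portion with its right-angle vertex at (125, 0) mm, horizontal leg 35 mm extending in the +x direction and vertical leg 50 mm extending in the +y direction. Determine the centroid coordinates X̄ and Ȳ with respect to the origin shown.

X̄ = 71.61 mm, Ȳ = 23.98 mm

rectangular portion: A = 125 × 50 = 6250.00, centroid at (62.50, 25.00).
triangular portion: A = ½·35·50 = 875.00, centroid at (136.67, 16.67).
ΣA = 7125.00 mm², ΣAX̄ = 510208.33 mm³, ΣAȲ = 170833.33 mm³.
X̄ = 510208.33/7125.00 = 71.61 mm; Ȳ = 170833.33/7125.00 = 23.98 mm.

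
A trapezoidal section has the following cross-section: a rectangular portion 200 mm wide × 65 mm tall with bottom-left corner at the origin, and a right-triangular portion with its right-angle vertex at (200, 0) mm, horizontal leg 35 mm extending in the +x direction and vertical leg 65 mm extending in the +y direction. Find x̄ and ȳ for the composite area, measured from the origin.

x̄ = 108.98 mm, ȳ = 31.63 mm

Part | A | x̄ᵢ | ȳᵢ | A·x̄ᵢ | A·ȳᵢ
rectangular portion | 13000.00 | 100.00 | 32.50 | 1300000.00 | 422500.00
triangular portion | 1137.50 | 211.67 | 21.67 | 240770.83 | 24645.83
Σ | 14137.50 |  |  | 1540770.83 | 447145.83
x̄ = 1540770.83 / 14137.50 = 108.98 mm
ȳ = 447145.83 / 14137.50 = 31.63 mm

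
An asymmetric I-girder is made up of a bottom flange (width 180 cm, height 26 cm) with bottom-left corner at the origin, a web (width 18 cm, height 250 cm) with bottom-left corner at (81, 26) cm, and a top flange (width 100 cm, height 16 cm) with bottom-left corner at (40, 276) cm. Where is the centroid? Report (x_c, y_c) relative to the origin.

x_c = 90.00 cm, y_c = 110.83 cm

bottom flange: A = 180 × 26 = 4680.00, centroid at (90.00, 13.00).
web: A = 18 × 250 = 4500.00, centroid at (90.00, 151.00).
top flange: A = 100 × 16 = 1600.00, centroid at (90.00, 284.00).
ΣA = 10780.00 cm²
ΣAx_c = (4680.00)(90.00) + (4500.00)(90.00) + (1600.00)(90.00) = 970200.00 cm³
ΣAy_c = (4680.00)(13.00) + (4500.00)(151.00) + (1600.00)(284.00) = 1194740.00 cm³
x_c = 970200.00 / 10780.00 = 90.00 cm
y_c = 1194740.00 / 10780.00 = 110.83 cm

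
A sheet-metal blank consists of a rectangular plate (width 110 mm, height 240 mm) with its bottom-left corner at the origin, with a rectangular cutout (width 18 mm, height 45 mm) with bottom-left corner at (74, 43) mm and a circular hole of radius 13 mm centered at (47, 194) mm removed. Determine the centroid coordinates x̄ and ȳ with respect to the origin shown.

Part | A | x̄ᵢ | ȳᵢ | A·x̄ᵢ | A·ȳᵢ
plate | 26400.00 | 55.00 | 120.00 | 1452000.00 | 3168000.00
hole 1 | -810.00 | 83.00 | 65.50 | -67230.00 | -53055.00
hole 2 | -530.93 | 47.00 | 194.00 | -24953.67 | -103000.26
Σ | 25059.07 |  |  | 1359816.33 | 3011944.74
x̄ = 1359816.33 / 25059.07 = 54.26 mm
ȳ = 3011944.74 / 25059.07 = 120.19 mm

x̄ = 54.26 mm, ȳ = 120.19 mm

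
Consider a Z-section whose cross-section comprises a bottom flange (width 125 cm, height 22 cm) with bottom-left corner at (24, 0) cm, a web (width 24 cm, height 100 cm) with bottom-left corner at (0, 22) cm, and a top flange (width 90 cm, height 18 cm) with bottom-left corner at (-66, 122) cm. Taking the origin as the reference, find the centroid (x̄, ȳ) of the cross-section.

bottom flange: A = 125 × 22 = 2750.00, centroid at (86.50, 11.00).
web: A = 24 × 100 = 2400.00, centroid at (12.00, 72.00).
top flange: A = 90 × 18 = 1620.00, centroid at (-21.00, 131.00).
ΣA = 6770.00 cm², ΣAx̄ = 232655.00 cm³, ΣAȳ = 415270.00 cm³.
x̄ = 232655.00/6770.00 = 34.37 cm; ȳ = 415270.00/6770.00 = 61.34 cm.

x̄ = 34.37 cm, ȳ = 61.34 cm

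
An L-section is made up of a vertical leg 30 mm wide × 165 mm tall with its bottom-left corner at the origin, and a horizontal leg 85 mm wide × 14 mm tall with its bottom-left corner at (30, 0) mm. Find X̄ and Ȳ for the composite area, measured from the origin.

Part | A | x̄ᵢ | ȳᵢ | A·x̄ᵢ | A·ȳᵢ
vertical leg | 4950.00 | 15.00 | 82.50 | 74250.00 | 408375.00
horizontal leg | 1190.00 | 72.50 | 7.00 | 86275.00 | 8330.00
Σ | 6140.00 |  |  | 160525.00 | 416705.00
X̄ = 160525.00 / 6140.00 = 26.14 mm
Ȳ = 416705.00 / 6140.00 = 67.87 mm

X̄ = 26.14 mm, Ȳ = 67.87 mm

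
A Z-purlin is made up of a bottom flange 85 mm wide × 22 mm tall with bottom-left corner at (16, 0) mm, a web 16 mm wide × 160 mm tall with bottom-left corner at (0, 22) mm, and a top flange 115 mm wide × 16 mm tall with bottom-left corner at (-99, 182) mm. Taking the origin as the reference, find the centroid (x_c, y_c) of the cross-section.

x_c = 8.54 mm, y_c = 100.68 mm

bottom flange: A = 85 × 22 = 1870.00, centroid at (58.50, 11.00).
web: A = 16 × 160 = 2560.00, centroid at (8.00, 102.00).
top flange: A = 115 × 16 = 1840.00, centroid at (-41.50, 190.00).
ΣA = 6270.00 mm²
ΣAx_c = (1870.00)(58.50) + (2560.00)(8.00) + (1840.00)(-41.50) = 53515.00 mm³
ΣAy_c = (1870.00)(11.00) + (2560.00)(102.00) + (1840.00)(190.00) = 631290.00 mm³
x_c = 53515.00 / 6270.00 = 8.54 mm
y_c = 631290.00 / 6270.00 = 100.68 mm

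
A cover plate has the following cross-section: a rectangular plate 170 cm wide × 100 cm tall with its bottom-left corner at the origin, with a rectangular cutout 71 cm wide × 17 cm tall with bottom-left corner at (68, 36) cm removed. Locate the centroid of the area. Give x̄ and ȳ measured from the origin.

x̄ = 83.59 cm, ȳ = 50.42 cm

plate: A = 170 × 100 = 17000.00, centroid at (85.00, 50.00).
hole: A = −(71 × 17) = -1207.00, centroid at (103.50, 44.50).
ΣA = 15793.00 cm², ΣAx̄ = 1320075.50 cm³, ΣAȳ = 796288.50 cm³.
x̄ = 1320075.50/15793.00 = 83.59 cm; ȳ = 796288.50/15793.00 = 50.42 cm.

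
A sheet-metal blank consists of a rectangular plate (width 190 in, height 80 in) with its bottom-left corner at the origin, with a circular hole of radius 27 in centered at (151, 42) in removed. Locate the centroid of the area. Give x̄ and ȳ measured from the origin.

x̄ = 85.07 in, ȳ = 39.65 in

Part | A | x̄ᵢ | ȳᵢ | A·x̄ᵢ | A·ȳᵢ
plate | 15200.00 | 95.00 | 40.00 | 1444000.00 | 608000.00
hole | -2290.22 | 151.00 | 42.00 | -345823.38 | -96189.28
Σ | 12909.78 |  |  | 1098176.62 | 511810.72
x̄ = 1098176.62 / 12909.78 = 85.07 in
ȳ = 511810.72 / 12909.78 = 39.65 in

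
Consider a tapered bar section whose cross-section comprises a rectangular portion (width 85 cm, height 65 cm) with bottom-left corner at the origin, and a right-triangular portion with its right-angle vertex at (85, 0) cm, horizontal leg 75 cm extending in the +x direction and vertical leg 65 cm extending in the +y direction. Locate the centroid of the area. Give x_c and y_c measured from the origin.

x_c = 63.16 cm, y_c = 29.18 cm

rectangular portion: A = 85 × 65 = 5525.00, centroid at (42.50, 32.50).
triangular portion: A = ½·75·65 = 2437.50, centroid at (110.00, 21.67).
ΣA = 7962.50 cm²
ΣAx_c = (5525.00)(42.50) + (2437.50)(110.00) = 502937.50 cm³
ΣAy_c = (5525.00)(32.50) + (2437.50)(21.67) = 232375.00 cm³
x_c = 502937.50 / 7962.50 = 63.16 cm
y_c = 232375.00 / 7962.50 = 29.18 cm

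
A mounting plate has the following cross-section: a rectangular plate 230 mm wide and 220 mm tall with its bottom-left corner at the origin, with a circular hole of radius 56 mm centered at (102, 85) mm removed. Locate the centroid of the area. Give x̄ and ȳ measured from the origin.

x̄ = 118.14 mm, ȳ = 116.04 mm

Part | A | x̄ᵢ | ȳᵢ | A·x̄ᵢ | A·ȳᵢ
plate | 50600.00 | 115.00 | 110.00 | 5819000.00 | 5566000.00
hole | -9852.03 | 102.00 | 85.00 | -1004907.53 | -837422.94
Σ | 40747.97 |  |  | 4814092.47 | 4728577.06
x̄ = 4814092.47 / 40747.97 = 118.14 mm
ȳ = 4728577.06 / 40747.97 = 116.04 mm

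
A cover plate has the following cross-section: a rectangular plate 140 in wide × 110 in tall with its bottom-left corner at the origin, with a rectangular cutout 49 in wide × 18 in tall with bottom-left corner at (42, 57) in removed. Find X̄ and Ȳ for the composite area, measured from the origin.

X̄ = 70.21 in, Ȳ = 54.33 in

plate: A = 140 × 110 = 15400.00, centroid at (70.00, 55.00).
hole: A = −(49 × 18) = -882.00, centroid at (66.50, 66.00).
ΣA = 14518.00 in²
ΣAX̄ = (15400.00)(70.00) + (-882.00)(66.50) = 1019347.00 in³
ΣAȲ = (15400.00)(55.00) + (-882.00)(66.00) = 788788.00 in³
X̄ = 1019347.00 / 14518.00 = 70.21 in
Ȳ = 788788.00 / 14518.00 = 54.33 in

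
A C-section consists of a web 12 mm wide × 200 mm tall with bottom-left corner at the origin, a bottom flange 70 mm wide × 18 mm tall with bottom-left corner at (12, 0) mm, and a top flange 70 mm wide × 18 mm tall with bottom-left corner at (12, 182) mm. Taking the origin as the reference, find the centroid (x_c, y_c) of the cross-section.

x_c = 27.00 mm, y_c = 100.00 mm

web: A = 12 × 200 = 2400.00, centroid at (6.00, 100.00).
bottom flange: A = 70 × 18 = 1260.00, centroid at (47.00, 9.00).
top flange: A = 70 × 18 = 1260.00, centroid at (47.00, 191.00).
ΣA = 4920.00 mm²
ΣAx_c = (2400.00)(6.00) + (1260.00)(47.00) + (1260.00)(47.00) = 132840.00 mm³
ΣAy_c = (2400.00)(100.00) + (1260.00)(9.00) + (1260.00)(191.00) = 492000.00 mm³
x_c = 132840.00 / 4920.00 = 27.00 mm
y_c = 492000.00 / 4920.00 = 100.00 mm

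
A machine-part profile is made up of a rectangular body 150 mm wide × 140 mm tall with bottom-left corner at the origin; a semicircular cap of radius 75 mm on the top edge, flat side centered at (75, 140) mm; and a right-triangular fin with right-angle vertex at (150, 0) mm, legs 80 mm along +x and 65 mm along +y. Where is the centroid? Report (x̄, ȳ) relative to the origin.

rectangular body: A = 150 × 140 = 21000.00, centroid at (75.00, 70.00).
semicircular top: A = ½π·75² = 8835.73, centroid at (75.00, 171.83).
triangular fin: A = ½·80·65 = 2600.00, centroid at (176.67, 21.67).
ΣA = 32435.73 mm²
ΣAx̄ = (21000.00)(75.00) + (8835.73)(75.00) + (2600.00)(176.67) = 2697013.03 mm³
ΣAȳ = (21000.00)(70.00) + (8835.73)(171.83) + (2600.00)(21.67) = 3044585.44 mm³
x̄ = 2697013.03 / 32435.73 = 83.15 mm
ȳ = 3044585.44 / 32435.73 = 93.87 mm

x̄ = 83.15 mm, ȳ = 93.87 mm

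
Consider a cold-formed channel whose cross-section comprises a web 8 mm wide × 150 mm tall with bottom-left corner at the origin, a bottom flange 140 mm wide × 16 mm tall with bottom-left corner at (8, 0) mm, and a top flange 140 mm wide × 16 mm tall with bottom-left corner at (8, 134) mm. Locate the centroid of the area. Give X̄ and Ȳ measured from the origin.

X̄ = 62.37 mm, Ȳ = 75.00 mm

Part | A | x̄ᵢ | ȳᵢ | A·x̄ᵢ | A·ȳᵢ
web | 1200.00 | 4.00 | 75.00 | 4800.00 | 90000.00
bottom flange | 2240.00 | 78.00 | 8.00 | 174720.00 | 17920.00
top flange | 2240.00 | 78.00 | 142.00 | 174720.00 | 318080.00
Σ | 5680.00 |  |  | 354240.00 | 426000.00
X̄ = 354240.00 / 5680.00 = 62.37 mm
Ȳ = 426000.00 / 5680.00 = 75.00 mm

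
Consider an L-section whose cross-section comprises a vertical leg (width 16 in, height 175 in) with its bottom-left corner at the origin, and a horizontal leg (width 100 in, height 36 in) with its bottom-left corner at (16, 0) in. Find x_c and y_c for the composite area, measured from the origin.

vertical leg: A = 16 × 175 = 2800.00, centroid at (8.00, 87.50).
horizontal leg: A = 100 × 36 = 3600.00, centroid at (66.00, 18.00).
ΣA = 6400.00 in², ΣAx_c = 260000.00 in³, ΣAy_c = 309800.00 in³.
x_c = 260000.00/6400.00 = 40.62 in; y_c = 309800.00/6400.00 = 48.41 in.

x_c = 40.62 in, y_c = 48.41 in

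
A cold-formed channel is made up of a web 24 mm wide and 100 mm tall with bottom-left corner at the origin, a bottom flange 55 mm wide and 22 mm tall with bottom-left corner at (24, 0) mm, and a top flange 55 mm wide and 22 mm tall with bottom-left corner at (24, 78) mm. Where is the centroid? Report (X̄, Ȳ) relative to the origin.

X̄ = 31.83 mm, Ȳ = 50.00 mm

Part | A | x̄ᵢ | ȳᵢ | A·x̄ᵢ | A·ȳᵢ
web | 2400.00 | 12.00 | 50.00 | 28800.00 | 120000.00
bottom flange | 1210.00 | 51.50 | 11.00 | 62315.00 | 13310.00
top flange | 1210.00 | 51.50 | 89.00 | 62315.00 | 107690.00
Σ | 4820.00 |  |  | 153430.00 | 241000.00
X̄ = 153430.00 / 4820.00 = 31.83 mm
Ȳ = 241000.00 / 4820.00 = 50.00 mm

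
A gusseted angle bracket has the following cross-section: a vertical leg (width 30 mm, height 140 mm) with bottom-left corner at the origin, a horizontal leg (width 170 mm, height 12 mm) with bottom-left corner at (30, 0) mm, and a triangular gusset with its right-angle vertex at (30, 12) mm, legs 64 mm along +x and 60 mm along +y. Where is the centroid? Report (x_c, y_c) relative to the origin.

x_c = 48.55 mm, y_c = 45.06 mm

vertical leg: A = 30 × 140 = 4200.00, centroid at (15.00, 70.00).
horizontal leg: A = 170 × 12 = 2040.00, centroid at (115.00, 6.00).
gusset: A = ½·64·60 = 1920.00, centroid at (51.33, 32.00).
ΣA = 8160.00 mm², ΣAx_c = 396160.00 mm³, ΣAy_c = 367680.00 mm³.
x_c = 396160.00/8160.00 = 48.55 mm; y_c = 367680.00/8160.00 = 45.06 mm.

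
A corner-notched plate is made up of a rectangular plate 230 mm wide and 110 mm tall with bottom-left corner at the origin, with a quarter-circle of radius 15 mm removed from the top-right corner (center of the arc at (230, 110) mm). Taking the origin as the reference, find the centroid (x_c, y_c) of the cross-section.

plate: A = 230 × 110 = 25300.00, centroid at (115.00, 55.00).
removed quarter-circle: A = −¼π·15² = -176.71, centroid at (223.63, 103.63).
ΣA = 25123.29 mm²
ΣAx_c = (25300.00)(115.00) + (-176.71)(223.63) = 2869980.65 mm³
ΣAy_c = (25300.00)(55.00) + (-176.71)(103.63) = 1373186.40 mm³
x_c = 2869980.65 / 25123.29 = 114.24 mm
y_c = 1373186.40 / 25123.29 = 54.66 mm

x_c = 114.24 mm, y_c = 54.66 mm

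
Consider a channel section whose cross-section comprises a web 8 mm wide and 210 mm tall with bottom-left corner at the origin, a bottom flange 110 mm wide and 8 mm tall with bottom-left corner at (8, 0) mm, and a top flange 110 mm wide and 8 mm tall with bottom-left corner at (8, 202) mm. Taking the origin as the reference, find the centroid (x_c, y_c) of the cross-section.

web: A = 8 × 210 = 1680.00, centroid at (4.00, 105.00).
bottom flange: A = 110 × 8 = 880.00, centroid at (63.00, 4.00).
top flange: A = 110 × 8 = 880.00, centroid at (63.00, 206.00).
ΣA = 3440.00 mm², ΣAx_c = 117600.00 mm³, ΣAy_c = 361200.00 mm³.
x_c = 117600.00/3440.00 = 34.19 mm; y_c = 361200.00/3440.00 = 105.00 mm.

x_c = 34.19 mm, y_c = 105.00 mm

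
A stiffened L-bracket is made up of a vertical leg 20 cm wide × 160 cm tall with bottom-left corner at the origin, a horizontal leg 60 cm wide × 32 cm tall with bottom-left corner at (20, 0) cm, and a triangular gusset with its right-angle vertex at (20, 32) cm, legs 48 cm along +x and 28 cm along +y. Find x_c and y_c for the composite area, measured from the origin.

x_c = 26.28 cm, y_c = 54.30 cm

Part | A | x̄ᵢ | ȳᵢ | A·x̄ᵢ | A·ȳᵢ
vertical leg | 3200.00 | 10.00 | 80.00 | 32000.00 | 256000.00
horizontal leg | 1920.00 | 50.00 | 16.00 | 96000.00 | 30720.00
gusset | 672.00 | 36.00 | 41.33 | 24192.00 | 27776.00
Σ | 5792.00 |  |  | 152192.00 | 314496.00
x_c = 152192.00 / 5792.00 = 26.28 cm
y_c = 314496.00 / 5792.00 = 54.30 cm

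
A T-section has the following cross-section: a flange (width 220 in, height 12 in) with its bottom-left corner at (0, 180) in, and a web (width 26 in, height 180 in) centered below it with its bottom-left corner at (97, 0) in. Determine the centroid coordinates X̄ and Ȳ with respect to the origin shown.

X̄ = 110.00 in, Ȳ = 124.62 in

Part | A | x̄ᵢ | ȳᵢ | A·x̄ᵢ | A·ȳᵢ
web | 4680.00 | 110.00 | 90.00 | 514800.00 | 421200.00
flange | 2640.00 | 110.00 | 186.00 | 290400.00 | 491040.00
Σ | 7320.00 |  |  | 805200.00 | 912240.00
X̄ = 805200.00 / 7320.00 = 110.00 in
Ȳ = 912240.00 / 7320.00 = 124.62 in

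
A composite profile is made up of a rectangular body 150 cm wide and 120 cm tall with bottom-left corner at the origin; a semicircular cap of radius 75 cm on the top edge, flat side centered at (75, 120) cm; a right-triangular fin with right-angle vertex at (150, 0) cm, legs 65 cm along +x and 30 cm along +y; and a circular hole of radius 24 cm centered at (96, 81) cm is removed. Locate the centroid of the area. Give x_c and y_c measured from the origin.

x_c = 77.16 cm, y_c = 87.87 cm

rectangular body: A = 150 × 120 = 18000.00, centroid at (75.00, 60.00).
semicircular top: A = ½π·75² = 8835.73, centroid at (75.00, 151.83).
triangular fin: A = ½·65·30 = 975.00, centroid at (171.67, 10.00).
hole: A = −π·24² = -1809.56, centroid at (96.00, 81.00).
ΣA = 26001.17 cm², ΣAx_c = 2006337.19 cm³, ΣAy_c = 2284713.37 cm³.
x_c = 2006337.19/26001.17 = 77.16 cm; y_c = 2284713.37/26001.17 = 87.87 cm.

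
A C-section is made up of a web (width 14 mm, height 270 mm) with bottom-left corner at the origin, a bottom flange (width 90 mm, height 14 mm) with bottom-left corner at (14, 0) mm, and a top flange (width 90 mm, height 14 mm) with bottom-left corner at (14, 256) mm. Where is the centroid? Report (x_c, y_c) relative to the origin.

x_c = 27.80 mm, y_c = 135.00 mm

web: A = 14 × 270 = 3780.00, centroid at (7.00, 135.00).
bottom flange: A = 90 × 14 = 1260.00, centroid at (59.00, 7.00).
top flange: A = 90 × 14 = 1260.00, centroid at (59.00, 263.00).
ΣA = 6300.00 mm²
ΣAx_c = (3780.00)(7.00) + (1260.00)(59.00) + (1260.00)(59.00) = 175140.00 mm³
ΣAy_c = (3780.00)(135.00) + (1260.00)(7.00) + (1260.00)(263.00) = 850500.00 mm³
x_c = 175140.00 / 6300.00 = 27.80 mm
y_c = 850500.00 / 6300.00 = 135.00 mm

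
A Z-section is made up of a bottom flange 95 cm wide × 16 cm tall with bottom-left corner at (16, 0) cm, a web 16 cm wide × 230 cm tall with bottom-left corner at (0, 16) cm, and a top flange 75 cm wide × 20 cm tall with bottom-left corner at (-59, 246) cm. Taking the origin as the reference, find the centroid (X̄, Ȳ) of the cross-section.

Part | A | x̄ᵢ | ȳᵢ | A·x̄ᵢ | A·ȳᵢ
bottom flange | 1520.00 | 63.50 | 8.00 | 96520.00 | 12160.00
web | 3680.00 | 8.00 | 131.00 | 29440.00 | 482080.00
top flange | 1500.00 | -21.50 | 256.00 | -32250.00 | 384000.00
Σ | 6700.00 |  |  | 93710.00 | 878240.00
X̄ = 93710.00 / 6700.00 = 13.99 cm
Ȳ = 878240.00 / 6700.00 = 131.08 cm

X̄ = 13.99 cm, Ȳ = 131.08 cm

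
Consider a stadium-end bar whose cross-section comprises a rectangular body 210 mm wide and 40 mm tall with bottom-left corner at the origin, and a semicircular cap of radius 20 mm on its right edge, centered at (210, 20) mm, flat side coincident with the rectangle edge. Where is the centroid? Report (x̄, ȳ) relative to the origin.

Part | A | x̄ᵢ | ȳᵢ | A·x̄ᵢ | A·ȳᵢ
rectangular body | 8400.00 | 105.00 | 20.00 | 882000.00 | 168000.00
semicircular end | 628.32 | 218.49 | 20.00 | 137280.22 | 12566.37
Σ | 9028.32 |  |  | 1019280.22 | 180566.37
x̄ = 1019280.22 / 9028.32 = 112.90 mm
ȳ = 180566.37 / 9028.32 = 20.00 mm

x̄ = 112.90 mm, ȳ = 20.00 mm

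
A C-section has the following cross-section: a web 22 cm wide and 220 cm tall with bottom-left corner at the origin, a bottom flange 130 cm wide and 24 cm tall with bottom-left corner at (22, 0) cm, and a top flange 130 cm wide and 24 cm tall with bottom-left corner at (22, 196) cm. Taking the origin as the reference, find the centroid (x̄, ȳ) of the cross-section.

x̄ = 53.80 cm, ȳ = 110.00 cm

web: A = 22 × 220 = 4840.00, centroid at (11.00, 110.00).
bottom flange: A = 130 × 24 = 3120.00, centroid at (87.00, 12.00).
top flange: A = 130 × 24 = 3120.00, centroid at (87.00, 208.00).
ΣA = 11080.00 cm²
ΣAx̄ = (4840.00)(11.00) + (3120.00)(87.00) + (3120.00)(87.00) = 596120.00 cm³
ΣAȳ = (4840.00)(110.00) + (3120.00)(12.00) + (3120.00)(208.00) = 1218800.00 cm³
x̄ = 596120.00 / 11080.00 = 53.80 cm
ȳ = 1218800.00 / 11080.00 = 110.00 cm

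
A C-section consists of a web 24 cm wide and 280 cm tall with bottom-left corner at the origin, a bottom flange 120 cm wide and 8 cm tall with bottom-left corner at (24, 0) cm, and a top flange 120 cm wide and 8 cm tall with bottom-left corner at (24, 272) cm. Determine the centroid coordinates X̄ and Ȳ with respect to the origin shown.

web: A = 24 × 280 = 6720.00, centroid at (12.00, 140.00).
bottom flange: A = 120 × 8 = 960.00, centroid at (84.00, 4.00).
top flange: A = 120 × 8 = 960.00, centroid at (84.00, 276.00).
ΣA = 8640.00 cm², ΣAX̄ = 241920.00 cm³, ΣAȲ = 1209600.00 cm³.
X̄ = 241920.00/8640.00 = 28.00 cm; Ȳ = 1209600.00/8640.00 = 140.00 cm.

X̄ = 28.00 cm, Ȳ = 140.00 cm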